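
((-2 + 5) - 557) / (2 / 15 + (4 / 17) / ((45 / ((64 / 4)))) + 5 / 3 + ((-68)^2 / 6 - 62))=-423810/543571 = -0.78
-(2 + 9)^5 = -161051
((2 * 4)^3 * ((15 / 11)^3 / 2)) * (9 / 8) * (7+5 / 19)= 134136000/25289 = 5304.12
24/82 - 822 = -821.71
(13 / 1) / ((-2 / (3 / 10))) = -39/20 = -1.95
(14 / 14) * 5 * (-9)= -45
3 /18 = 1/6 = 0.17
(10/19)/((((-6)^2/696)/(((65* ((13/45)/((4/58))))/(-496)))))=-710645/127224 = -5.59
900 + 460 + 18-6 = 1372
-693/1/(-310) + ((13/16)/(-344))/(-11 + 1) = 762935/341248 = 2.24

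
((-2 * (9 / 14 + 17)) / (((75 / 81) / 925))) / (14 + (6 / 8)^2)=-3948048/1631 = -2420.63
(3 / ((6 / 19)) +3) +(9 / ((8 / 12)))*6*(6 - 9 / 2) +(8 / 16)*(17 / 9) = 2429/18 = 134.94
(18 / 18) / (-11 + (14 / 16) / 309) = -2472/27185 = -0.09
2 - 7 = -5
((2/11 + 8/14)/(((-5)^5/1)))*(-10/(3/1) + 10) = -232/144375 = 0.00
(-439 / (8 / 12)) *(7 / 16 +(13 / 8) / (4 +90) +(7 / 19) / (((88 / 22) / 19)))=-1091793/752 = -1451.85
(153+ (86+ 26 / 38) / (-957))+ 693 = 845.91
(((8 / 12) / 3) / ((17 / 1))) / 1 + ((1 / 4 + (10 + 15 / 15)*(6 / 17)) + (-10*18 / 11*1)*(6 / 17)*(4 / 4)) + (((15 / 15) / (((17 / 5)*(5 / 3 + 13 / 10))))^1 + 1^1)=-318049/599148 = -0.53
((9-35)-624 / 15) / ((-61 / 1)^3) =338/1134905 = 0.00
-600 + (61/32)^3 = -19433819/32768 = -593.07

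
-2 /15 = -0.13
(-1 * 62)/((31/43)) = -86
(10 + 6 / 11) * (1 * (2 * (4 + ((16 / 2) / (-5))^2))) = 38048/275 = 138.36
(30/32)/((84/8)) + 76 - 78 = -107/56 = -1.91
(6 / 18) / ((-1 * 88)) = -1/264 = 0.00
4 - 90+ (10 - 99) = -175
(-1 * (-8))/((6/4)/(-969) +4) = 5168/2583 = 2.00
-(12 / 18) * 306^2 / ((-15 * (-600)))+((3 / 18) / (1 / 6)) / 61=-52762/7625 = -6.92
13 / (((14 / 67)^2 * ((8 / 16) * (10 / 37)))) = 2159209/980 = 2203.27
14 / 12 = 7/6 = 1.17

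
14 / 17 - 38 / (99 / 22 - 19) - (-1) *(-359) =-175289/493 = -355.56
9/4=2.25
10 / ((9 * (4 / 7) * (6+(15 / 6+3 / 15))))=175/783 = 0.22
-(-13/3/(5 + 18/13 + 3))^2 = -28561/133956 = -0.21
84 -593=-509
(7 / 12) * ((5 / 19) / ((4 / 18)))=0.69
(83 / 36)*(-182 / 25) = -7553/450 = -16.78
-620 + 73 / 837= -518867/837 = -619.91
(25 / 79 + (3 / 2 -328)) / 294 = -17179/15484 = -1.11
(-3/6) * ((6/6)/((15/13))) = -13/30 = -0.43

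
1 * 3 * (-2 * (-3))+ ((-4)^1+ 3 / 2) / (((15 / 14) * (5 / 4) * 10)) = 1336/75 = 17.81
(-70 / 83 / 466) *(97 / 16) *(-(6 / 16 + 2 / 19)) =247835/47032448 = 0.01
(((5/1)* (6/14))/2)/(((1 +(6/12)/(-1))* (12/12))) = 15/7 = 2.14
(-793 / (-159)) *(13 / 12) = 10309/1908 = 5.40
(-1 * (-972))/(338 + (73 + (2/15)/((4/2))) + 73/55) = 32076/13609 = 2.36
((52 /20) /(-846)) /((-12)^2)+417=254003027/609120 = 417.00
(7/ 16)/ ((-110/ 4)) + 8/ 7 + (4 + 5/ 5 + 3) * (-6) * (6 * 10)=-8866929/3080 = -2878.87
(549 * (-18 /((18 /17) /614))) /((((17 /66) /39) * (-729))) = 10711844/9 = 1190204.89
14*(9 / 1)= 126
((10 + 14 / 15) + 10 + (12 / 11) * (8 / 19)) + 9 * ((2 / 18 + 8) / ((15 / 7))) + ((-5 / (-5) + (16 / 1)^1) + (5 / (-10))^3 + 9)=135991/1672 = 81.33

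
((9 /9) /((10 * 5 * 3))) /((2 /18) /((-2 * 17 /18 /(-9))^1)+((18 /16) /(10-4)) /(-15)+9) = 136/194145 = 0.00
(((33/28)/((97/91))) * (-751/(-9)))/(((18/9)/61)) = 6550973/2328 = 2813.99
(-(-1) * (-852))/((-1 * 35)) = 852/35 = 24.34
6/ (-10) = -3/5 = -0.60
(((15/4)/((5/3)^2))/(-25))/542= -27/271000 = 0.00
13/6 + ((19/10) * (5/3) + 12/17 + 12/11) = 7.13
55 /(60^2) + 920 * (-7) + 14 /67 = -310654783/48240 = -6439.78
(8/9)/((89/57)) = 152/267 = 0.57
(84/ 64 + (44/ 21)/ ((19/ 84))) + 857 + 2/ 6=791533/912 = 867.91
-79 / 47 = -1.68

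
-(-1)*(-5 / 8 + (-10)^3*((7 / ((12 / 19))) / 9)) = -1232.11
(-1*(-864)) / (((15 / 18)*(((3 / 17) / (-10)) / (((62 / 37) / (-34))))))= 107136/37 = 2895.57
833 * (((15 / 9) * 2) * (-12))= -33320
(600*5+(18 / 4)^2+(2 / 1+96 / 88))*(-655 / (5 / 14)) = -121985759/22 = -5544807.23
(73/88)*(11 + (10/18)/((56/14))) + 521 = 1679801/3168 = 530.24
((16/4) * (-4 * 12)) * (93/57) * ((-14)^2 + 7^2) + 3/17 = -24790023/323 = -76749.30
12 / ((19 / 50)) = 600/19 = 31.58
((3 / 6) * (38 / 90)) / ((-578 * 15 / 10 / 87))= -0.02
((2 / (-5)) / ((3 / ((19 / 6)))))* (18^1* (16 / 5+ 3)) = -1178/25 = -47.12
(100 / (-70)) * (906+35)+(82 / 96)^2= -21668873/16128 = -1343.56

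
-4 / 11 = -0.36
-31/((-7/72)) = 2232/7 = 318.86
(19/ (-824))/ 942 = -19/776208 = 0.00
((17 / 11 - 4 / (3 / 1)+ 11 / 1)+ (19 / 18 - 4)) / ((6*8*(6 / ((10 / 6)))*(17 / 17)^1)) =8185/171072 = 0.05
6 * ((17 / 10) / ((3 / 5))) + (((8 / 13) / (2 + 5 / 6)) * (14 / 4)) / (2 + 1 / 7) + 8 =28017/1105 = 25.35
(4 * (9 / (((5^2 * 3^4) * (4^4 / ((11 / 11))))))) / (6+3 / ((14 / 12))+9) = 7/1771200 = 0.00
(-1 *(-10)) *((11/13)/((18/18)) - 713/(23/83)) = -334380/13 = -25721.54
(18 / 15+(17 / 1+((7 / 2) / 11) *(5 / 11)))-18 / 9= 16.34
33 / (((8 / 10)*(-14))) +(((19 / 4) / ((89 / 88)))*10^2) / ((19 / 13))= 1586915/4984 = 318.40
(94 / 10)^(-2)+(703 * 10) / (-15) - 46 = -514.66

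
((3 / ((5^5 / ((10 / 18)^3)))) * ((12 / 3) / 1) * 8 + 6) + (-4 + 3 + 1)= 36482/6075 = 6.01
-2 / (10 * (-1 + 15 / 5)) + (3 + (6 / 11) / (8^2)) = 5119/1760 = 2.91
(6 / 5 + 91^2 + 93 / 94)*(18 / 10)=35037891/2350 = 14909.74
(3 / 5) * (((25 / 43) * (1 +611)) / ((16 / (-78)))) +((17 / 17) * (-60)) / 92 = -2059905/1978 = -1041.41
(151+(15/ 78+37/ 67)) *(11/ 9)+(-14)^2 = 664513/1742 = 381.47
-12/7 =-1.71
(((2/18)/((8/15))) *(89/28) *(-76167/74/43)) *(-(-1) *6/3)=-1614015/50912 = -31.70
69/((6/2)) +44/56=333/14 = 23.79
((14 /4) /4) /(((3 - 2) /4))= 7/2 = 3.50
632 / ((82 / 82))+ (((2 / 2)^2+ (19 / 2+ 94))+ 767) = 3007/2 = 1503.50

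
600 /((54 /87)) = 2900/3 = 966.67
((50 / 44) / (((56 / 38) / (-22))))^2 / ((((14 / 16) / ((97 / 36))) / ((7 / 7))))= 886.20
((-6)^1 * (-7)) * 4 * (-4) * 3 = -2016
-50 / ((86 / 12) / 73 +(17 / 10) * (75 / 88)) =-1927200/59629 = -32.32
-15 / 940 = -3/188 = -0.02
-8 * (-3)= 24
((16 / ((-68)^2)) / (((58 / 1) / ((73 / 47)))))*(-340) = -730/23171 = -0.03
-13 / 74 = -0.18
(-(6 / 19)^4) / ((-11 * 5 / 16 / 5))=20736/1433531 = 0.01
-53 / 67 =-0.79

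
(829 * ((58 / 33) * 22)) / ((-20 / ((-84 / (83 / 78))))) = 52505544/415 = 126519.38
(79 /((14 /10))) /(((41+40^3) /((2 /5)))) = 158/448287 = 0.00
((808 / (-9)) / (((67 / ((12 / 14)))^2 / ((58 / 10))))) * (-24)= 2249472/1099805 = 2.05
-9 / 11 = -0.82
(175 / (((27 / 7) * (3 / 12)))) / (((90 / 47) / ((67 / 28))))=110215/486 = 226.78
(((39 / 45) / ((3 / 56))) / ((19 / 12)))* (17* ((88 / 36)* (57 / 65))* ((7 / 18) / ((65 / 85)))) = 4984672/26325 = 189.35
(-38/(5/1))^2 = 1444/25 = 57.76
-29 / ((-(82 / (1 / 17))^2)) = 29/1943236 = 0.00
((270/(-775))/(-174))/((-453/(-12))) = 36/678745 = 0.00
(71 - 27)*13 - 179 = 393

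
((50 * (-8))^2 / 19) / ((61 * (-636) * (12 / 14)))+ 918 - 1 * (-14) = 515109676/552843 = 931.75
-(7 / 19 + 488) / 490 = -9279/9310 = -1.00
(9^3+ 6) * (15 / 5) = 2205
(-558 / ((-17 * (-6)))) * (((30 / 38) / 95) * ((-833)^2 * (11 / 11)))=-11387943/361 = -31545.55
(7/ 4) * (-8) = -14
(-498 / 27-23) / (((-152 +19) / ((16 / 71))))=5968/84987 = 0.07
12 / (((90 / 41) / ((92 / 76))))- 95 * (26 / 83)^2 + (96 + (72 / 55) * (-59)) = 69365606/4319403 = 16.06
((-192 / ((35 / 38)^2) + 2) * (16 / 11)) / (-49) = 4396768/660275 = 6.66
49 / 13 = 3.77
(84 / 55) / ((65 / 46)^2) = 177744/232375 = 0.76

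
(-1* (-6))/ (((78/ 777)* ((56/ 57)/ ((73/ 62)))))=461871/6448 = 71.63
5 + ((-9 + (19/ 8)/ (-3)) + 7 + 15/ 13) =3.36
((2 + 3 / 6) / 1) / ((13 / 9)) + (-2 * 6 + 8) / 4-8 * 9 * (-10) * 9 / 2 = 84259/26 = 3240.73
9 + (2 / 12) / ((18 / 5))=977/108 = 9.05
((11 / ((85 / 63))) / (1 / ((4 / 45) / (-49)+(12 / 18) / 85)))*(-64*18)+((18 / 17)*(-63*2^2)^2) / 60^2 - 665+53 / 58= -82372551/117334 = -702.03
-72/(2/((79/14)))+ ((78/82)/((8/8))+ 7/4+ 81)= -137119/1148 = -119.44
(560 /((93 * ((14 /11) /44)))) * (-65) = -1258400/93 = -13531.18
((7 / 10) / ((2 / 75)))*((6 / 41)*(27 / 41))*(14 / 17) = 59535/28577 = 2.08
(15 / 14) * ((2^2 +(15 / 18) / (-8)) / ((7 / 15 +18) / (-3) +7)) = 42075/8512 = 4.94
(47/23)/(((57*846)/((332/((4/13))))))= 0.05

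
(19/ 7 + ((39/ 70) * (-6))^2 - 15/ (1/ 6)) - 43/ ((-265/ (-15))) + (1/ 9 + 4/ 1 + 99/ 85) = -727821089/9933525 = -73.27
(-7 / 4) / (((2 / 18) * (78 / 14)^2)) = -343/676 = -0.51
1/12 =0.08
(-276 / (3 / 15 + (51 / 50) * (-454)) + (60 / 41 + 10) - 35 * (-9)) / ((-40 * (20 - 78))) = 3879353/27518216 = 0.14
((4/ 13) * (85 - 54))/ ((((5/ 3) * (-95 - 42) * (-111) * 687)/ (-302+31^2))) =81716/226356195 = 0.00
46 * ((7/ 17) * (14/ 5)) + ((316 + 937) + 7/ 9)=999712/765 = 1306.81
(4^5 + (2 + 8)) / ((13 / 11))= 11374/13 = 874.92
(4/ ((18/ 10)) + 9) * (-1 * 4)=-404/9 = -44.89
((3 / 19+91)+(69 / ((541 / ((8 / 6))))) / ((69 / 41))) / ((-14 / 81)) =-37991052/71953 = -528.00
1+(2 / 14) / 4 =29/28 = 1.04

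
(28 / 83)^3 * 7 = 153664/571787 = 0.27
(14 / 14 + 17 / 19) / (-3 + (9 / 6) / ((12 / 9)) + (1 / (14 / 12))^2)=-4704/2831 = -1.66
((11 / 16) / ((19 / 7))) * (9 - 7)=77/152 = 0.51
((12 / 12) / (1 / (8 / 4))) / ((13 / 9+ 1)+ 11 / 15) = 90/143 = 0.63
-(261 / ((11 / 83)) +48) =-22191/11 = -2017.36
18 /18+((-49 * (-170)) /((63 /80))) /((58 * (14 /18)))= 6829/29 = 235.48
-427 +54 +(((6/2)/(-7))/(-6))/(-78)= -407317/1092 = -373.00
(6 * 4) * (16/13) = 384/13 = 29.54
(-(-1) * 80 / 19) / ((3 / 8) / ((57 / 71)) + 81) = 640/12383 = 0.05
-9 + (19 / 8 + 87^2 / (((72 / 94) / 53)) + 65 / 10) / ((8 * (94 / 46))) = 96341387/3008 = 32028.39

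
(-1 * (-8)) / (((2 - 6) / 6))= -12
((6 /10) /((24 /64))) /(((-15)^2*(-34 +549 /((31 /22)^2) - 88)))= 3844/83516625 = 0.00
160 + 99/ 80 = 12899/80 = 161.24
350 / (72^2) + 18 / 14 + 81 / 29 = 2181701/526176 = 4.15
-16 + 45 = 29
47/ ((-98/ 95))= -4465/98 = -45.56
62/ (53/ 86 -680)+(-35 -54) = -5205335/58427 = -89.09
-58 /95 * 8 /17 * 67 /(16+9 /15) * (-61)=1896368/26809 = 70.74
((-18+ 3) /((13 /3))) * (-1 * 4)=180/13 = 13.85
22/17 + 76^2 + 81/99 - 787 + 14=935956/187 = 5005.11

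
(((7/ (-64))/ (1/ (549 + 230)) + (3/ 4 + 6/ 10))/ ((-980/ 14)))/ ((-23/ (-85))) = 456161/103040 = 4.43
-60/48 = -1.25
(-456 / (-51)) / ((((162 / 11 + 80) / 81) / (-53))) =-3588948/8857 = -405.21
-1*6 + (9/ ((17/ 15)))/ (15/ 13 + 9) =-3903/748 = -5.22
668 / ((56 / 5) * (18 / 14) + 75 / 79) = 263860/6063 = 43.52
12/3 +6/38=79/19 = 4.16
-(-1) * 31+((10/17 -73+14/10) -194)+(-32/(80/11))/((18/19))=-182572/765 = -238.66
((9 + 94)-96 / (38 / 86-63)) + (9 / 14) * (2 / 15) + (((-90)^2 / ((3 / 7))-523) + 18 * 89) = 37817457/1883 = 20083.62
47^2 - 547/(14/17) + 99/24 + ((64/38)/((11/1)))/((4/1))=18128899/11704 = 1548.95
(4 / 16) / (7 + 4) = 1/44 = 0.02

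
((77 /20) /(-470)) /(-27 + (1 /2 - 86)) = 77/1057500 = 0.00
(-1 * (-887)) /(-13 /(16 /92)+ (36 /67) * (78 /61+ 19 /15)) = -72503380/5998273 = -12.09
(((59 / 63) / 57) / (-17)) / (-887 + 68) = 59/49997493 = 0.00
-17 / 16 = -1.06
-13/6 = -2.17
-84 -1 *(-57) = -27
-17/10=-1.70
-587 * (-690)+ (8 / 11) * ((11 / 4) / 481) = 194819432/481 = 405030.00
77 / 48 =1.60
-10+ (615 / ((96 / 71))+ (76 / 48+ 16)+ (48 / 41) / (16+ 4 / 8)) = 462.50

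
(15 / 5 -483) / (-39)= 160/13 = 12.31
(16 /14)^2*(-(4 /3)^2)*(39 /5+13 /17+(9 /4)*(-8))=821248/37485 = 21.91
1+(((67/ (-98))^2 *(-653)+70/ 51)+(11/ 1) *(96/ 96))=-142947239/489804 = -291.85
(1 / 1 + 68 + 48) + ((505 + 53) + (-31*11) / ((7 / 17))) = -1072/7 = -153.14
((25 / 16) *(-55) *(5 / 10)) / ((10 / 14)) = -1925/32 = -60.16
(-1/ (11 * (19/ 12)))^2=144/43681 = 0.00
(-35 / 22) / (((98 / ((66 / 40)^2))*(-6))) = 33/4480 = 0.01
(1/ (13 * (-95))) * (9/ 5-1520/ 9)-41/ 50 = -15221/22230 = -0.68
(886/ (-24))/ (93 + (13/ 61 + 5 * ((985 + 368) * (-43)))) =27023/212866908 = 0.00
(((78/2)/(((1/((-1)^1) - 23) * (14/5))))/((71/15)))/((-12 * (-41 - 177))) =-325/6934144 = 0.00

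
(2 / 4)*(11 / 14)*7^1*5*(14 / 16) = 385/32 = 12.03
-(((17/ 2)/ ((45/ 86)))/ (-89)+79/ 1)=-315664/4005 = -78.82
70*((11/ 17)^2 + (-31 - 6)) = -740040/289 = -2560.69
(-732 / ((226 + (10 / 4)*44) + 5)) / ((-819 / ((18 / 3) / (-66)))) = -244/1024023 = 0.00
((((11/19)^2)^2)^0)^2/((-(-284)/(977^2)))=954529/284 = 3361.02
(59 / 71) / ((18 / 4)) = 0.18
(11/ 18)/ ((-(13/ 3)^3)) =-33/4394 = -0.01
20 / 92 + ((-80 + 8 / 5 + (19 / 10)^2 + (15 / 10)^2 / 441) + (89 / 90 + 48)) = -25.58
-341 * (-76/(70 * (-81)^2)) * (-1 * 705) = -609026/15309 = -39.78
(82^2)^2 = 45212176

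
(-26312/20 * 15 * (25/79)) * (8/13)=-303600/79 = -3843.04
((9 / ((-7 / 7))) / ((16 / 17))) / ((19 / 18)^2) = -12393/1444 = -8.58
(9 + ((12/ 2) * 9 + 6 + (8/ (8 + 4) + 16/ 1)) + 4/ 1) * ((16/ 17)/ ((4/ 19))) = 20444/51 = 400.86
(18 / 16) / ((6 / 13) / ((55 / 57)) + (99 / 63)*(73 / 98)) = 2207205/3235028 = 0.68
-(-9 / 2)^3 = 729/8 = 91.12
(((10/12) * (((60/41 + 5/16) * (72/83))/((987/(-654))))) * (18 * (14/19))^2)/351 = -320002200/750603113 = -0.43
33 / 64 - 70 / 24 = -2.40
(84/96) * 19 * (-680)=-11305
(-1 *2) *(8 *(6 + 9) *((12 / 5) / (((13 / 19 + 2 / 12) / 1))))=-65664/97 = -676.95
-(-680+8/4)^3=311665752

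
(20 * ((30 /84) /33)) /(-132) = -25/15246 = 0.00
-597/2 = -298.50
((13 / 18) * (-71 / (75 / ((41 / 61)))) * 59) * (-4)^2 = -17861896/41175 = -433.80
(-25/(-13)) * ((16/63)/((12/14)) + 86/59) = 69850/20709 = 3.37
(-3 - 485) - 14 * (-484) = 6288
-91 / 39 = -7/3 = -2.33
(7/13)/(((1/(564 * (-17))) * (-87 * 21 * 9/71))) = 226916/10179 = 22.29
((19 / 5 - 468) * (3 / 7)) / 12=-2321/140 = -16.58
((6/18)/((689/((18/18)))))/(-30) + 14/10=86813/62010 = 1.40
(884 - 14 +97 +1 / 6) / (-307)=-5803/1842 = -3.15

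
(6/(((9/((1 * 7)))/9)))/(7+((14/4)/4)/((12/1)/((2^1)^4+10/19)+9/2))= 39384/6721 = 5.86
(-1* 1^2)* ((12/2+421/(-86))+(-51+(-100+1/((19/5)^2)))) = 4651501/31046 = 149.83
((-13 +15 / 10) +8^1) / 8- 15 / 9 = -101/48 = -2.10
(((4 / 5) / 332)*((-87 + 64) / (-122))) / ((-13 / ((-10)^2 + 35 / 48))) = -22241/6318624 = 0.00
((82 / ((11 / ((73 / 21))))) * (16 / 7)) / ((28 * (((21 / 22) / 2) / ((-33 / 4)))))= -36.57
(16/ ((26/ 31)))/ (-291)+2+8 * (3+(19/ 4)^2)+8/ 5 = 7869943/37830 = 208.03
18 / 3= 6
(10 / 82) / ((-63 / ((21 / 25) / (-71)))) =1/43665 = 0.00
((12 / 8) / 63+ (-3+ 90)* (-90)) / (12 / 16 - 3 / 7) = -657718/27 = -24359.93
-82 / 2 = -41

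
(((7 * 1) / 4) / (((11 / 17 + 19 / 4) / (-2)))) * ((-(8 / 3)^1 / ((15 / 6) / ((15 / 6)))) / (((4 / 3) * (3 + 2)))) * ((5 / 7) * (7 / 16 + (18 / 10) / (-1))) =-1853/7340 = -0.25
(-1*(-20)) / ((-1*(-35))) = 4/7 = 0.57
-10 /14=-5/7 = -0.71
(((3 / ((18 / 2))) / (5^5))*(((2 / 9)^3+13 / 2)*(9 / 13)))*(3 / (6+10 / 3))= 9493/61425000 = 0.00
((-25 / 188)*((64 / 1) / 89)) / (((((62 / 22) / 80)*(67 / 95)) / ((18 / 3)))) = -200640000/8688091 = -23.09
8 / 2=4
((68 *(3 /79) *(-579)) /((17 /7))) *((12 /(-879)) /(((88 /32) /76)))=59141376/254617 = 232.28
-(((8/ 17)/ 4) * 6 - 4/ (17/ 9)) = 1.41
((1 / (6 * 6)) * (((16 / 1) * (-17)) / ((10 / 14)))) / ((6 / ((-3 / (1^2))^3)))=238/5 = 47.60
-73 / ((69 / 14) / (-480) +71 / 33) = -5396160/158281 = -34.09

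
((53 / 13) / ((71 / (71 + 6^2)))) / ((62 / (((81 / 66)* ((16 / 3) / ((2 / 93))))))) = 306234/10153 = 30.16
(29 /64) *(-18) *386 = -50373/16 = -3148.31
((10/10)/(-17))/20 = -1/340 = 0.00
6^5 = 7776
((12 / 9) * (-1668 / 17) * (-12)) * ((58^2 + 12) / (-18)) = -15016448/51 = -294440.16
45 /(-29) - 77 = -2278/29 = -78.55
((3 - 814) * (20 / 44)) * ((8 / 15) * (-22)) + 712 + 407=5444.33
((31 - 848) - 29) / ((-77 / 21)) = 2538/11 = 230.73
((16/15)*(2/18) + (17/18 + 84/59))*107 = 4238591/15930 = 266.08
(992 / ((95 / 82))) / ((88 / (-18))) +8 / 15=-109480/627 = -174.61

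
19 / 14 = 1.36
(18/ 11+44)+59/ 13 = 7175/143 = 50.17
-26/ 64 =-13/32 = -0.41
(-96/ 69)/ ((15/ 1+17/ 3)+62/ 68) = -3264/50623 = -0.06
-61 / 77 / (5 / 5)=-61/77 = -0.79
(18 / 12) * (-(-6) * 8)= 72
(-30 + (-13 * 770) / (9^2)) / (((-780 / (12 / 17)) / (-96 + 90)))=-4976/5967 = -0.83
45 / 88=0.51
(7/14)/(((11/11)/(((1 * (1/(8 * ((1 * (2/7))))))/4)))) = 0.05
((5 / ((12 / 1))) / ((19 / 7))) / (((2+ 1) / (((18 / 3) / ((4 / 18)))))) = 105/76 = 1.38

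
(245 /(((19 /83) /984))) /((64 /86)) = 107551815/76 = 1415155.46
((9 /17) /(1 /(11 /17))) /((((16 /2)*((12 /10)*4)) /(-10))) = -825/9248 = -0.09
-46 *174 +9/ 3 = -8001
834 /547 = 1.52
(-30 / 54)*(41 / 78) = -205/702 = -0.29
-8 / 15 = -0.53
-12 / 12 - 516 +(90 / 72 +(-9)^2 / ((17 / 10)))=-31831/68 = -468.10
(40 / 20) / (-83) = -2/83 = -0.02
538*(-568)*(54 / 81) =-611168/3 = -203722.67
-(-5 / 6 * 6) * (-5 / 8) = -25/8 = -3.12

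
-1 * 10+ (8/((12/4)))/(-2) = -34/3 = -11.33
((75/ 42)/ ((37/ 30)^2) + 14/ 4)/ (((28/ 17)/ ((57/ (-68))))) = -5106117/2146592 = -2.38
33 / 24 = 11/8 = 1.38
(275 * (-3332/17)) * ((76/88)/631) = -46550/631 = -73.77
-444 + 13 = -431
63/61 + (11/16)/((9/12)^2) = 1238/549 = 2.26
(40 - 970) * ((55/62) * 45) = -37125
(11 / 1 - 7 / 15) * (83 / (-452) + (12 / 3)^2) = 188257/1130 = 166.60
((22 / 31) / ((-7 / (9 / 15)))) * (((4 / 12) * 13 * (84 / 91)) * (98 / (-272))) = 231/2635 = 0.09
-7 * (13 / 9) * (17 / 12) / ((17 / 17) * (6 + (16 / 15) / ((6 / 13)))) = -455/264 = -1.72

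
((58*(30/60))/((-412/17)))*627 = -309111/412 = -750.27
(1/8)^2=1/64 = 0.02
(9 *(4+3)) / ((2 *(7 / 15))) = 67.50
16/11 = 1.45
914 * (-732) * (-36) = 24085728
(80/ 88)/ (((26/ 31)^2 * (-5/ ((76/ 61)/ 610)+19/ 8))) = -365180/691062801 = 0.00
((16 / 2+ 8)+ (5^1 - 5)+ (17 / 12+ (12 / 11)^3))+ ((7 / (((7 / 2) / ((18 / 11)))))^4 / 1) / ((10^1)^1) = 26518021/878460 = 30.19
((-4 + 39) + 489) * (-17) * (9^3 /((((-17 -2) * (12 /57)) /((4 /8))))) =811741.50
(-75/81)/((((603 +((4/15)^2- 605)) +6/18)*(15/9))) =125/359 = 0.35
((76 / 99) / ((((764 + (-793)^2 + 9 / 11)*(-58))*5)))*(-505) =1919/903810636 = 0.00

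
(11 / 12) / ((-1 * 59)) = -11/708 = -0.02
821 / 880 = 0.93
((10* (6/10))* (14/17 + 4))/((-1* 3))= -164/17 = -9.65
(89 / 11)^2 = 7921/121 = 65.46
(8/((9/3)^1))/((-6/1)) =-4/9 = -0.44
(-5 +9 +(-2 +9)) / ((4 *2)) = 11/8 = 1.38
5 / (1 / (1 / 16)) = 5/16 = 0.31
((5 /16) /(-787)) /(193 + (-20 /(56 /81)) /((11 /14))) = -55/21633056 = 0.00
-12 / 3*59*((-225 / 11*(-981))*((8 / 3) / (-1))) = 138909600/11 = 12628145.45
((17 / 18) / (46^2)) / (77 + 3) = 17/3047040 = 0.00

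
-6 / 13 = -0.46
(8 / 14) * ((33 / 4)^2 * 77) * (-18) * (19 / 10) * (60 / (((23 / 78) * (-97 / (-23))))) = -479327706/97 = -4941522.74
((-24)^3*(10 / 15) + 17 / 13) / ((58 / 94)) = -5630177/377 = -14934.16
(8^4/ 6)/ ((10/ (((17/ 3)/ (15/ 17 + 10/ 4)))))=591872/5175 = 114.37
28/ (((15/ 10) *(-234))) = -28/351 = -0.08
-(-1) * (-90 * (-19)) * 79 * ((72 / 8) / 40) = 121581/4 = 30395.25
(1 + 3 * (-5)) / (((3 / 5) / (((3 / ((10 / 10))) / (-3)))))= 70/3 = 23.33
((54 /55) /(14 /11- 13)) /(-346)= 9/37195 = 0.00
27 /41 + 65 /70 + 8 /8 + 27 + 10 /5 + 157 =108249/574 = 188.59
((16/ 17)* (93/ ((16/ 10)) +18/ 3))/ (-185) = -1026/3145 = -0.33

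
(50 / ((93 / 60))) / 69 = 1000/2139 = 0.47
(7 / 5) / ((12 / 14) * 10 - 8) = 49/20 = 2.45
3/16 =0.19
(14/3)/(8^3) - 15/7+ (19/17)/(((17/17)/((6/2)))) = 1.22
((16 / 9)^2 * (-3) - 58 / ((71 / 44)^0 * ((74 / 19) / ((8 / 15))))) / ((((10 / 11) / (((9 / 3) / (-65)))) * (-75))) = -478676/40584375 = -0.01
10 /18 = 5/9 = 0.56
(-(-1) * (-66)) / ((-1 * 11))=6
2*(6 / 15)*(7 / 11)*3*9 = 756/55 = 13.75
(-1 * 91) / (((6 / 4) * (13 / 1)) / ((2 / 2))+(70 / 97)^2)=-1712438/376751 = -4.55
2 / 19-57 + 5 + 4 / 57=-2954/57 = -51.82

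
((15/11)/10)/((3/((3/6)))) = 1/44 = 0.02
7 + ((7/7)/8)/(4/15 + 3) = 2759/392 = 7.04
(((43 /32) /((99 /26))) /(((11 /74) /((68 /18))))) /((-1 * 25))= -351611/980100 = -0.36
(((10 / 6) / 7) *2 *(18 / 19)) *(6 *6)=2160/133 = 16.24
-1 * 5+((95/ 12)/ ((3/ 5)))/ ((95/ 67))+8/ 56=1121/252 = 4.45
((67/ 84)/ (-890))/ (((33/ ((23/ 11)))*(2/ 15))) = -1541/3618384 = 0.00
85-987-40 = -942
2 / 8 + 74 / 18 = 157/36 = 4.36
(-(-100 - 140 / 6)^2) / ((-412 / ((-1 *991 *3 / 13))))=-33916975/4017 = -8443.36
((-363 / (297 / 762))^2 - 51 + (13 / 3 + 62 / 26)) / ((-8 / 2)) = -101478487/468 = -216834.37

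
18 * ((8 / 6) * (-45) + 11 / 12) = -2127/2 = -1063.50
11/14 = 0.79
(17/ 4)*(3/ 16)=51/64 = 0.80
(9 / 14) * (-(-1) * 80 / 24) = 15/7 = 2.14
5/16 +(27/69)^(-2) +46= 68485/1296 = 52.84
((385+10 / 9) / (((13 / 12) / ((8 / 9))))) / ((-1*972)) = -27800/85293 = -0.33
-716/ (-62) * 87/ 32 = 15573/496 = 31.40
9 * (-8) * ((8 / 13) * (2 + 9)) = -6336/13 = -487.38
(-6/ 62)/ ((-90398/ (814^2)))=90354/127379 = 0.71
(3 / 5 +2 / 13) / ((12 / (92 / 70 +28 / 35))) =259/1950 = 0.13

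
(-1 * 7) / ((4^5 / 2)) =-7/512 = -0.01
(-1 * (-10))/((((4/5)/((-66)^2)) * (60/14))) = 12705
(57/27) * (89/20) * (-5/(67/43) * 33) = -994.83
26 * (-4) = -104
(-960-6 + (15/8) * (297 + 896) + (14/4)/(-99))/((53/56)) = 7045535/5247 = 1342.77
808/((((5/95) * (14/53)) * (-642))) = -203414/2247 = -90.53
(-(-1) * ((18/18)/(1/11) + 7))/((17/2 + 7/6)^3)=486/24389 = 0.02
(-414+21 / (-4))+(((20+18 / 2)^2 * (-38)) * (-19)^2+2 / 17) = -784533485/68 = -11537257.13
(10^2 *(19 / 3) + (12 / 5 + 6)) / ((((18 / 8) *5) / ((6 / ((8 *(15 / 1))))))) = 9626/3375 = 2.85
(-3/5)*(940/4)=-141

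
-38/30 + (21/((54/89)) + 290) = 29101/90 = 323.34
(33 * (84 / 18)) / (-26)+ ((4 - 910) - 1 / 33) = -391228/429 = -911.95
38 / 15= 2.53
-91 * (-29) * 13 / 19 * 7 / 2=240149/38 = 6319.71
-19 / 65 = -0.29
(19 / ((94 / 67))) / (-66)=-1273/6204 = -0.21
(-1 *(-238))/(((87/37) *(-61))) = -8806/5307 = -1.66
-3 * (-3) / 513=1/57 = 0.02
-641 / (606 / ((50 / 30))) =-3205/1818 = -1.76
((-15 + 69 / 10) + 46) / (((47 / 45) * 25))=3411/2350 = 1.45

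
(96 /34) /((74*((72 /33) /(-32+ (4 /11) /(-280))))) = -24641/44030 = -0.56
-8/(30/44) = -176/15 = -11.73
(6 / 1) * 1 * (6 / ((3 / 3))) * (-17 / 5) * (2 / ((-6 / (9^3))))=148716/5 = 29743.20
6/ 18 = 1/3 = 0.33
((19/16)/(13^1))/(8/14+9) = 133/13936 = 0.01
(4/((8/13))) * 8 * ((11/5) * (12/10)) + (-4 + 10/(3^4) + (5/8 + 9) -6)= 2219861/16200 = 137.03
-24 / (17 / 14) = -336/17 = -19.76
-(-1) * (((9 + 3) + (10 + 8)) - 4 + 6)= 32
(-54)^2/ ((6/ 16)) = 7776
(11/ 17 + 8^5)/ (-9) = -185689/51 = -3640.96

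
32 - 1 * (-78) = 110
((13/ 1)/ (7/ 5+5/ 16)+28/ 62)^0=1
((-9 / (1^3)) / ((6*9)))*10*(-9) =15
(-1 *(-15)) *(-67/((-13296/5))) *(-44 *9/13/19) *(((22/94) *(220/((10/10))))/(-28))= 100324125/90039404 = 1.11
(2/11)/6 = 1/33 = 0.03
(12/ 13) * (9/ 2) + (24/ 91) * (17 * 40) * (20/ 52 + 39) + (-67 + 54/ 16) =66283885/9464 = 7003.79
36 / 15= 12/5 = 2.40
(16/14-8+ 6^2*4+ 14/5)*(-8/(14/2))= -39184/245 = -159.93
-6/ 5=-1.20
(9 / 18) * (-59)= -59/2 = -29.50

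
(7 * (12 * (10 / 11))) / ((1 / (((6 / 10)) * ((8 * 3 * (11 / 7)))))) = 1728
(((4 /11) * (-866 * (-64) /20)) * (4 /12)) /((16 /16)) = 55424/165 = 335.90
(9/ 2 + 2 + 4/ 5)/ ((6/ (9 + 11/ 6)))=949/72 = 13.18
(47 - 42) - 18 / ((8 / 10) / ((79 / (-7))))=3625/14 = 258.93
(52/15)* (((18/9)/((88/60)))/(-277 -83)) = -13/990 = -0.01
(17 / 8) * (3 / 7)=51/56 = 0.91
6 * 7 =42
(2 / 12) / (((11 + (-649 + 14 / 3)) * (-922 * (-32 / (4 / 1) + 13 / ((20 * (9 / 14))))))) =-9/220376440 = 0.00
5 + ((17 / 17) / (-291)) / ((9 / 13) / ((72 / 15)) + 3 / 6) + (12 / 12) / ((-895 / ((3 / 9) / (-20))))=581042133/116332100 = 4.99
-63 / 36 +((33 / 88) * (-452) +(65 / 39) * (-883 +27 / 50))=-98521/60 = -1642.02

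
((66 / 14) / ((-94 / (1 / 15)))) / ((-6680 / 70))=11/313960 = 0.00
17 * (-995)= -16915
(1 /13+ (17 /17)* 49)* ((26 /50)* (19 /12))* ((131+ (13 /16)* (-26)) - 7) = 4988203/1200 = 4156.84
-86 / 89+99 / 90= 119/890 = 0.13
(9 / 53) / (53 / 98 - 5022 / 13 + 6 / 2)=-11466/25845185 = 0.00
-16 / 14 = -8/7 = -1.14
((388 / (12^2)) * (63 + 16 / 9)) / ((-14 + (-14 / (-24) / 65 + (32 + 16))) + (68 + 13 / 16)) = 14703260/8661681 = 1.70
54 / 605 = 0.09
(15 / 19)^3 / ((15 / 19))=225/361 = 0.62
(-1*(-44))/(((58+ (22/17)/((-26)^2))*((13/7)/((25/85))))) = 40040/333279 = 0.12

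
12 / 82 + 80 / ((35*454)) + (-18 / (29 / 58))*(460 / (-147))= 51443674/456043 = 112.80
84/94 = 0.89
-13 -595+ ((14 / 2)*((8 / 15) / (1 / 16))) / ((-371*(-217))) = -104888992/172515 = -608.00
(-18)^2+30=354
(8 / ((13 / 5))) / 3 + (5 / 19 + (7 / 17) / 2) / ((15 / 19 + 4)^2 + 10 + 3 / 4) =33529006/32252961 = 1.04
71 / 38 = 1.87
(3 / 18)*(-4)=-2/3 = -0.67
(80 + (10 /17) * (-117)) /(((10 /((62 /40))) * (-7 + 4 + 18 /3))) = 589/1020 = 0.58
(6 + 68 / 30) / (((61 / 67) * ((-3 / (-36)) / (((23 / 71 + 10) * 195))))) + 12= 950055156/4331 = 219361.62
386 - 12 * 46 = -166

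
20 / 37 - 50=-1830/37 = -49.46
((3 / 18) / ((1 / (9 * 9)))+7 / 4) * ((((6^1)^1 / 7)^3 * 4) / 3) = 4392/343 = 12.80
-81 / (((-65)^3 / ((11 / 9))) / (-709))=-70191/274625 = -0.26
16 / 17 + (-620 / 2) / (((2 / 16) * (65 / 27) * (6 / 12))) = -455120/221 = -2059.37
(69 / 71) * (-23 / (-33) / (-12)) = -529/9372 = -0.06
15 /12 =5/4 = 1.25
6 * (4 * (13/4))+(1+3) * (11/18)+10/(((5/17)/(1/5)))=3926/45 = 87.24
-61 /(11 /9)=-549/11 = -49.91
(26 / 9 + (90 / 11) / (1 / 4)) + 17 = 5209/99 = 52.62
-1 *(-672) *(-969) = -651168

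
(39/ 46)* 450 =8775/23 = 381.52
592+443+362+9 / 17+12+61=24999/17 = 1470.53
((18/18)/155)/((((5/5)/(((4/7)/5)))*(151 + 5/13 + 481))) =52/44598925 = 0.00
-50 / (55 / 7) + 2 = -48/11 = -4.36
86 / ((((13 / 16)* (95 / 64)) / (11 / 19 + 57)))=96342016/23465 = 4105.78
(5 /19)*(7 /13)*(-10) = -1.42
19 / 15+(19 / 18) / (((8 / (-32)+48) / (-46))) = 2147/8595 = 0.25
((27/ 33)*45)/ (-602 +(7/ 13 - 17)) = -351/5896 = -0.06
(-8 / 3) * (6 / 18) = -8/9 = -0.89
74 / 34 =37/17 = 2.18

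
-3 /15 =-1/5 = -0.20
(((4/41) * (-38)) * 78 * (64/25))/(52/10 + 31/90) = -13658112/102295 = -133.52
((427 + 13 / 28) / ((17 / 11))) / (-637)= -131659/303212 = -0.43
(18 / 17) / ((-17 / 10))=-180/289 = -0.62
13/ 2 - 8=-3/2 = -1.50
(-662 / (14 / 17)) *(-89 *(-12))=-6009636/7 = -858519.43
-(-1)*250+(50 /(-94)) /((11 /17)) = 249.18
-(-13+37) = -24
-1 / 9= -0.11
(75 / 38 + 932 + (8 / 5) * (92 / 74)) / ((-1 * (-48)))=2193273/112480 = 19.50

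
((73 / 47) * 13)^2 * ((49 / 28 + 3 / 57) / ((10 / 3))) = 370147011/1678840 = 220.48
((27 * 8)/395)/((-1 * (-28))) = 54/2765 = 0.02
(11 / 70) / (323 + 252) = 11/40250 = 0.00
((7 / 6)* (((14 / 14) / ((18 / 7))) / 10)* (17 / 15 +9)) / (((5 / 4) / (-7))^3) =-80.74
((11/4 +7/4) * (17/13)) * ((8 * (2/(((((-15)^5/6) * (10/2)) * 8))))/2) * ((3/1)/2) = -17/1218750 = 0.00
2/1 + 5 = 7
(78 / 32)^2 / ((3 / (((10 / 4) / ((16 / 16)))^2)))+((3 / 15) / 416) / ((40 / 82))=4119703/332800 = 12.38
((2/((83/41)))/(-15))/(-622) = 41/387195 = 0.00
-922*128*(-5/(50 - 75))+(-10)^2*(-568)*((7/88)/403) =-523413428/22165 = -23614.41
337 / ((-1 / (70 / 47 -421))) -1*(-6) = 6644911/47 = 141381.09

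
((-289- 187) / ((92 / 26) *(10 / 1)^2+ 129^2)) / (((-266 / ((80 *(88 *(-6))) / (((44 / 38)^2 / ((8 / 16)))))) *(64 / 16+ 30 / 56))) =-112869120/308643401 = -0.37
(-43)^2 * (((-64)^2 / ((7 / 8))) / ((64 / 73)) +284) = 72784036/7 = 10397719.43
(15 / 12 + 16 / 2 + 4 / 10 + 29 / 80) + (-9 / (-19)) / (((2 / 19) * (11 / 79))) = 37251/880 = 42.33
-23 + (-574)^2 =329453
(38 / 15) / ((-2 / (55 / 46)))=-209/138 = -1.51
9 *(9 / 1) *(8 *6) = 3888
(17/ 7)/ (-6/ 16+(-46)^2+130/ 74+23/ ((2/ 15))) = 5032/4744635 = 0.00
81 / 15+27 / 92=5.69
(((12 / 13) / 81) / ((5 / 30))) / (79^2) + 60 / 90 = 486806/730197 = 0.67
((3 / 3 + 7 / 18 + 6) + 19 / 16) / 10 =247/288 = 0.86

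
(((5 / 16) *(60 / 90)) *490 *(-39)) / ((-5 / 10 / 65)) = 1035125/2 = 517562.50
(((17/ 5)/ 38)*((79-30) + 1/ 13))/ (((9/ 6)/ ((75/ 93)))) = 54230/22971 = 2.36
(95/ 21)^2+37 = 25342/441 = 57.46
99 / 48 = 33/16 = 2.06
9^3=729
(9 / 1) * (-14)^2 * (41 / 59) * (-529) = -648464.34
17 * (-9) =-153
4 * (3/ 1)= 12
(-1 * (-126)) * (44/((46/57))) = 158004/23 = 6869.74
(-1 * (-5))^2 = 25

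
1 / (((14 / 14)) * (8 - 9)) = -1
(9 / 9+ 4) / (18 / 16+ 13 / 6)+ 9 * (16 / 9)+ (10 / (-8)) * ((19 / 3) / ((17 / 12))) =16023/1343 = 11.93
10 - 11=-1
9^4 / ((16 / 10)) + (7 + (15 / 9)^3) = 888247/216 = 4112.25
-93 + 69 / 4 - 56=-527/4 = -131.75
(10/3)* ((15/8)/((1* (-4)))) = -25/16 = -1.56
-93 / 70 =-1.33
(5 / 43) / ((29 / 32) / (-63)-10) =-0.01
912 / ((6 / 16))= 2432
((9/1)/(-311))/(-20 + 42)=-9/6842 = 0.00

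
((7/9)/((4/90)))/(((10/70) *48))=245/96 = 2.55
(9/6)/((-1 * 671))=-3/1342 = 0.00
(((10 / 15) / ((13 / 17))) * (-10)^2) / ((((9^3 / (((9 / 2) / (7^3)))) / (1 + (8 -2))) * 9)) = 1700/1393119 = 0.00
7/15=0.47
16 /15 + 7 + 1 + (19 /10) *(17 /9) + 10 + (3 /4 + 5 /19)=80947/3420 = 23.67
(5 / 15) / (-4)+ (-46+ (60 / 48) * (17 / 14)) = -7487/168 = -44.57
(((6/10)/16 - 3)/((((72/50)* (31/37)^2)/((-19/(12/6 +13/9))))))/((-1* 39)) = -10274345/24786112 = -0.41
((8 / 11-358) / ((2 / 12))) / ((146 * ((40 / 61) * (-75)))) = 23973/80300 = 0.30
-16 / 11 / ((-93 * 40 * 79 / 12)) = 8/134695 = 0.00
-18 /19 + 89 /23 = 1277/437 = 2.92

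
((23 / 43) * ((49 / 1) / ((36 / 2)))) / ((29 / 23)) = 25921/22446 = 1.15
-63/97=-0.65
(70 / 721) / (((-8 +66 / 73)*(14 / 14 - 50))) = 365/1307173 = 0.00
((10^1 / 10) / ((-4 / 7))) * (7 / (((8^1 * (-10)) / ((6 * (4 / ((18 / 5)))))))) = 49/48 = 1.02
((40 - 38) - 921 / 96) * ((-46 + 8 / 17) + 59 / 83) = 15367077/45152 = 340.34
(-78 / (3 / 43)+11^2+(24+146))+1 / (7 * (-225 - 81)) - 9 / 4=-3552509/4284 = -829.25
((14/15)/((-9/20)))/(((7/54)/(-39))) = 624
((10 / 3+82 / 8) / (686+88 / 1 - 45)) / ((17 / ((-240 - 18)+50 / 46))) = -963167/3420468 = -0.28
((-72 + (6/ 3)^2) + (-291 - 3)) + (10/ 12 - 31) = -2353/6 = -392.17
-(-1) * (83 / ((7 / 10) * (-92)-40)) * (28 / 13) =-5810/3393 = -1.71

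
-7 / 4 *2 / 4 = -0.88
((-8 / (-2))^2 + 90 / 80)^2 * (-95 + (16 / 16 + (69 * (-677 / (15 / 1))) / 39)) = -50984.60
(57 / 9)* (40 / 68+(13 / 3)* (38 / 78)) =7847/459 = 17.10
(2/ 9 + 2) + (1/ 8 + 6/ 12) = 205/72 = 2.85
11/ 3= 3.67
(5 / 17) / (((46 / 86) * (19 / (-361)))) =-4085/391 = -10.45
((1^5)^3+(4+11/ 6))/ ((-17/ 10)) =-205/51 = -4.02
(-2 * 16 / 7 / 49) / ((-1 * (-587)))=-32/201341 = 0.00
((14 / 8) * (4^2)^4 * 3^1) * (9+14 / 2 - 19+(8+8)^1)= 4472832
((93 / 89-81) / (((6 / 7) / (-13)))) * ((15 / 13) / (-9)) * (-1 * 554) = 22996540/267 = 86129.36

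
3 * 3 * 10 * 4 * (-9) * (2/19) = -6480/19 = -341.05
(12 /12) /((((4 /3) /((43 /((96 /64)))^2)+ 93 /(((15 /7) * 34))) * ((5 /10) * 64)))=157165/6427888 = 0.02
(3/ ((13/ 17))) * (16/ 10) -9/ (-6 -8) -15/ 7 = 621/130 = 4.78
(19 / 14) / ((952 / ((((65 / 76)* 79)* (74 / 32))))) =189995/852992 = 0.22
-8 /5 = -1.60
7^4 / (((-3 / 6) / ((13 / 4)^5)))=-1741161.12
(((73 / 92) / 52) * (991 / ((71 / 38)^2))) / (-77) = -26115823/464235772 = -0.06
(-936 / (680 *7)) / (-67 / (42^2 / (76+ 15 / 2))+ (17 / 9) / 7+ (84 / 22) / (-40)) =0.07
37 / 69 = 0.54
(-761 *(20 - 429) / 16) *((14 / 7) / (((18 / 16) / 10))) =3112490/9 = 345832.22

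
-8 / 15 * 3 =-8/5 = -1.60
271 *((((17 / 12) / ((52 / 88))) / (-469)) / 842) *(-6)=50677/5133674 = 0.01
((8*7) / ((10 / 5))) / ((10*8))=0.35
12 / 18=2/3 = 0.67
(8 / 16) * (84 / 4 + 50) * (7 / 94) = 497/188 = 2.64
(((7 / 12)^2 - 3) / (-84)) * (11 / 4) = 4213/48384 = 0.09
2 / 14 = 1/7 = 0.14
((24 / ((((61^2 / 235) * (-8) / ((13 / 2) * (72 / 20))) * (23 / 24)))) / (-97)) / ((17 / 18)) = 7126704/141126367 = 0.05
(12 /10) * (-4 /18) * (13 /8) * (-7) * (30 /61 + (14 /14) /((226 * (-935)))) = 576870749/386697300 = 1.49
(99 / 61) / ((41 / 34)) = 3366/2501 = 1.35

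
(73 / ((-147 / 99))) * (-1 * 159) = 383031/49 = 7816.96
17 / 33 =0.52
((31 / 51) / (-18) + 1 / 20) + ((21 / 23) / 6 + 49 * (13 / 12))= 2810893/52785 = 53.25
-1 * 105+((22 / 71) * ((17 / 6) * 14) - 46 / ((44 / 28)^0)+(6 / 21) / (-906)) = -10409712/75047 = -138.71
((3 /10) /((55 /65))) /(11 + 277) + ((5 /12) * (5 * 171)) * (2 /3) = 2508013/10560 = 237.50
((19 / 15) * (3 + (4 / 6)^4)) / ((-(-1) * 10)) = 4921/12150 = 0.41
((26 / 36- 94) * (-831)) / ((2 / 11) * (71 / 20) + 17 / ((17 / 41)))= 1861.28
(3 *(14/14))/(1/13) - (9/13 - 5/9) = 4547/117 = 38.86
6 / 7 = 0.86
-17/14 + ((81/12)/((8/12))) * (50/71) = 11761/1988 = 5.92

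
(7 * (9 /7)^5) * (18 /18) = 59049/2401 = 24.59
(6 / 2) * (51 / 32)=153/32 = 4.78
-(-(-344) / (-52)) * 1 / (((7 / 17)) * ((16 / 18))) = 6579/364 = 18.07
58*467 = 27086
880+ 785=1665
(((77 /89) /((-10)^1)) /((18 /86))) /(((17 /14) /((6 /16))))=-23177/181560 = -0.13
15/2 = 7.50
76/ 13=5.85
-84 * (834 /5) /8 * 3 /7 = -3753/5 = -750.60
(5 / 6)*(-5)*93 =-387.50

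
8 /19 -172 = -3260/19 = -171.58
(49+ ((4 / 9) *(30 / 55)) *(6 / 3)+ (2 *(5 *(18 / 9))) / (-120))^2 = 1177225/484 = 2432.28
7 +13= 20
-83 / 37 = -2.24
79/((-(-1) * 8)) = 79/8 = 9.88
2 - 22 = -20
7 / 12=0.58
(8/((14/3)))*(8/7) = 96/49 = 1.96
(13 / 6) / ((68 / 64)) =104/51 = 2.04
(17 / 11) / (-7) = -17/77 = -0.22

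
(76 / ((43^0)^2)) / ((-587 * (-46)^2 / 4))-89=-27636623/310523 = -89.00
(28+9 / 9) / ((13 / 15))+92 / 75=34.69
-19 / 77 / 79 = -19/6083 = 0.00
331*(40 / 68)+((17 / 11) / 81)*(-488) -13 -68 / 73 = 189592495/1105731 = 171.46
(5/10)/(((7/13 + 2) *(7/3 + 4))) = 13/418 = 0.03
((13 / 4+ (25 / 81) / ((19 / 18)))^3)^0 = 1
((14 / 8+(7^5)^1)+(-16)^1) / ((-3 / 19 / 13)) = -16591237/12 = -1382603.08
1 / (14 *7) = 1/98 = 0.01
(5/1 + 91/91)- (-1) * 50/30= 23/3 = 7.67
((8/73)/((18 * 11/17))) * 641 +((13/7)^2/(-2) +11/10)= 9573329/1770615 = 5.41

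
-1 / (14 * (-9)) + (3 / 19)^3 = 10261/864234 = 0.01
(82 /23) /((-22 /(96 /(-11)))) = 3936/2783 = 1.41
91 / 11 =8.27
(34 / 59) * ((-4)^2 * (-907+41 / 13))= -6392000/767 = -8333.77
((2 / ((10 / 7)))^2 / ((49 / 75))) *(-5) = -15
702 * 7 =4914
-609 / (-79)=609/79 = 7.71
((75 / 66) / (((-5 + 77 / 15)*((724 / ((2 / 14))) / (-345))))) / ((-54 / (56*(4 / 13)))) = 14375/77649 = 0.19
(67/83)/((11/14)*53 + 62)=938/120433 = 0.01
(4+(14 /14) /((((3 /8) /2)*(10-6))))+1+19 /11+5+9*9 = 3104/33 = 94.06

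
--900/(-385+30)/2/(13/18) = -1620/923 = -1.76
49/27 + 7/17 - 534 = -244084/459 = -531.77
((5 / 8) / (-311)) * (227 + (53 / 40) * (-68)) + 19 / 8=10449/4976 = 2.10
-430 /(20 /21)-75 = -1053/2 = -526.50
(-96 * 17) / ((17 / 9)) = -864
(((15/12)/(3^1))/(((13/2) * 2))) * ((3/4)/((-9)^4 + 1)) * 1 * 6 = 15/682448 = 0.00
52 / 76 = 0.68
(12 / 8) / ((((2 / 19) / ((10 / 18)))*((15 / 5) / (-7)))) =-665/36 = -18.47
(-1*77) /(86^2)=-77/7396 = -0.01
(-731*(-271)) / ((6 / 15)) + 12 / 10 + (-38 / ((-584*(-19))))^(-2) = 5805177/10 = 580517.70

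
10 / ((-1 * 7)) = -10/7 = -1.43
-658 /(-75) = 658/75 = 8.77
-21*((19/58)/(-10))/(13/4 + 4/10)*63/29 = 25137/61393 = 0.41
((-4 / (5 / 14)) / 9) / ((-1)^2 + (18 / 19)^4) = -7297976/10588365 = -0.69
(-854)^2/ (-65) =-729316/65 = -11220.25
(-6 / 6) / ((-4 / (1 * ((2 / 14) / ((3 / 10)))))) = 5/42 = 0.12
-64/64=-1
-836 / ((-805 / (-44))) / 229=-36784/184345 = -0.20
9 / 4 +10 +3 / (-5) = 233/20 = 11.65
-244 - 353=-597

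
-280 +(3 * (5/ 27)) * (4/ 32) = -20155/72 = -279.93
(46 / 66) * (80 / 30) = 1.86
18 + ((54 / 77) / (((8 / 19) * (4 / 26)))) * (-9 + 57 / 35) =-666261/10780 = -61.81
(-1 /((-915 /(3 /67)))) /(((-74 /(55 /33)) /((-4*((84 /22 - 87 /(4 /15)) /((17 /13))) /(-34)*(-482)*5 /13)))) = -5698445/961450402 = -0.01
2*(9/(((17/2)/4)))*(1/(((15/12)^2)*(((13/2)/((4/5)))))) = 18432/27625 = 0.67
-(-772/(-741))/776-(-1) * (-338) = -48589045/143754 = -338.00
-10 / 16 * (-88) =55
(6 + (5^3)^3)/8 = 1953131/8 = 244141.38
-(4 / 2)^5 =-32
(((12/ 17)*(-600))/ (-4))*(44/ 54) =4400/51 = 86.27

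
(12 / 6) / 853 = 2/853 = 0.00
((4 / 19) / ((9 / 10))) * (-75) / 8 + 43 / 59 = -4924/3363 = -1.46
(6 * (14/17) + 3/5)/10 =471/850 = 0.55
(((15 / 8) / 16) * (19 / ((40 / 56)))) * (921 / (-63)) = -5833/128 = -45.57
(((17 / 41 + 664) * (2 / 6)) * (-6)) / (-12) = 27241/246 = 110.74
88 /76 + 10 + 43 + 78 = 2511/19 = 132.16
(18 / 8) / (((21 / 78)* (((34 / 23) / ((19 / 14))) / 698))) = 17844021/3332 = 5355.35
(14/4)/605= 7/1210 = 0.01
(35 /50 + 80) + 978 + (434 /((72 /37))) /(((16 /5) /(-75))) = -4001773/960 = -4168.51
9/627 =3/209 = 0.01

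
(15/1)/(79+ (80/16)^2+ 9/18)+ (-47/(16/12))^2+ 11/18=1243.32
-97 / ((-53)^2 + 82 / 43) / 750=-4171/90651750 = 0.00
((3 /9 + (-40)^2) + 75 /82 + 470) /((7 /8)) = 2038108/861 = 2367.14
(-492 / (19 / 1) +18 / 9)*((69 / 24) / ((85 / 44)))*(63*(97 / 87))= -116986947/46835 = -2497.85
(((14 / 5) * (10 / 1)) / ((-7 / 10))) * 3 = -120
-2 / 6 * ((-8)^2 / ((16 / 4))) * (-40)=213.33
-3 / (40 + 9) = -3/49 = -0.06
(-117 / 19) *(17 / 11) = -1989/209 = -9.52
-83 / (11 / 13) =-1079/11 = -98.09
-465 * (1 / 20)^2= -93/80 = -1.16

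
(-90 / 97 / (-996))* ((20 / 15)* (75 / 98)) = 375/394499 = 0.00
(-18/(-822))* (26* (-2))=-156/137 = -1.14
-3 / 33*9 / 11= -9/121 = -0.07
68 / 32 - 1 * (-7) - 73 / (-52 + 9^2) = 1533/232 = 6.61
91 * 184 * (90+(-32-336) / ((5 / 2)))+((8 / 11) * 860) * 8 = -52401424/55 = -952753.16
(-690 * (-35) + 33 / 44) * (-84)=-2028663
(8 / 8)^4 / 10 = 1/10 = 0.10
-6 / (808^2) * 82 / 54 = -41/2937888 = 0.00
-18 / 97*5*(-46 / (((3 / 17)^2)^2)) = 38419660/873 = 44008.77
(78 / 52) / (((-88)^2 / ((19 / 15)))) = 19/77440 = 0.00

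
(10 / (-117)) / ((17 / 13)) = -10/153 = -0.07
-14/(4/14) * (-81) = 3969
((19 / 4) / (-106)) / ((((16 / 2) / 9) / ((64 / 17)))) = -171/901 = -0.19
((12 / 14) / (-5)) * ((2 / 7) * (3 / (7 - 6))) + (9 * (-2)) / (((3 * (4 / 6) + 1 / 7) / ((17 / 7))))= -5034/245 = -20.55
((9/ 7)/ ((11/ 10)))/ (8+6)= 45/539 = 0.08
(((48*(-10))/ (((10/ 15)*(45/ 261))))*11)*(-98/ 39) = 1500576/13 = 115428.92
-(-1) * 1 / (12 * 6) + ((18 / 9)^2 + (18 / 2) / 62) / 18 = 545/2232 = 0.24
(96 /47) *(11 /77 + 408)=833.65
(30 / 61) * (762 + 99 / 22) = 22995/61 = 376.97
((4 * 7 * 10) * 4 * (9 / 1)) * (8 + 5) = 131040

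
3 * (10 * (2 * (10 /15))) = 40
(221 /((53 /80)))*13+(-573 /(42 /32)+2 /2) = 1447283/371 = 3901.03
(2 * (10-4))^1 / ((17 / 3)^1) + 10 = 12.12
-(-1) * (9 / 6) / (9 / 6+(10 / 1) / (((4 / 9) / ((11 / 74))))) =74/239 = 0.31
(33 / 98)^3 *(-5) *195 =-35038575/941192 = -37.23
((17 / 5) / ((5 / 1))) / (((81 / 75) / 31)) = 527/27 = 19.52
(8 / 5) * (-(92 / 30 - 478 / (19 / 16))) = 910768/1425 = 639.14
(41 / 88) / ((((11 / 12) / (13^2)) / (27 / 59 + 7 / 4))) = 189.63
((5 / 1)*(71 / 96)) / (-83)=-355/7968 = -0.04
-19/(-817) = 1/43 = 0.02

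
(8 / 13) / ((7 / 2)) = 0.18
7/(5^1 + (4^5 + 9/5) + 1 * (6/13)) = 65/9576 = 0.01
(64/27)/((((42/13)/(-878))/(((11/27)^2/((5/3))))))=-44195008/688905 = -64.15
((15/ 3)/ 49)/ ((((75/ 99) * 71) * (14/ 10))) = 33/24353 = 0.00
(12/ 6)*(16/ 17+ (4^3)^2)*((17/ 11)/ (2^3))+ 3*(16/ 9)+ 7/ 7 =52445/33 = 1589.24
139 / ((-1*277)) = -139/277 = -0.50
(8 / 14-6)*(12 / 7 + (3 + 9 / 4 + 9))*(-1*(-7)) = -8493/14 = -606.64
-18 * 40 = -720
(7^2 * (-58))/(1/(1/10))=-1421/5 = -284.20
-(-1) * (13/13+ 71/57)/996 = 32/14193 = 0.00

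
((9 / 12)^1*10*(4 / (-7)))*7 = -30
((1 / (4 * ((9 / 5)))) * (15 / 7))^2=625/7056 = 0.09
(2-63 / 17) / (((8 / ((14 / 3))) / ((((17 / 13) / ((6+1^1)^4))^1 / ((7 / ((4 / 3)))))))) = -29/280917 = 0.00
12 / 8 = 3/2 = 1.50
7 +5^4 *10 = 6257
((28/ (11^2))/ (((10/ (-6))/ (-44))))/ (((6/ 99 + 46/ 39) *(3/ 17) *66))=442/1045 = 0.42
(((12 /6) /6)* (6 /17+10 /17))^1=16/51 = 0.31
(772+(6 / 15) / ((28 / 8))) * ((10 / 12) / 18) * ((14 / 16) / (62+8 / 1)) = 563/1260 = 0.45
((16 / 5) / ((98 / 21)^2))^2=1296/60025 = 0.02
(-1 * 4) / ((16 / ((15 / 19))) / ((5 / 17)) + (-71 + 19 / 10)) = 600/29 = 20.69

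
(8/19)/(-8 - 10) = -4/171 = -0.02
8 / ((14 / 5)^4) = 625/4802 = 0.13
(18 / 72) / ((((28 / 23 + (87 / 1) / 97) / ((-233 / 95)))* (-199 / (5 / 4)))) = 519823/285359632 = 0.00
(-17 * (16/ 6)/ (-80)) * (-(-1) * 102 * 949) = 274261/5 = 54852.20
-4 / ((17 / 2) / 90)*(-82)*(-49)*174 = -29610296.47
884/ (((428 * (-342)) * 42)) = -221/1536948 = 0.00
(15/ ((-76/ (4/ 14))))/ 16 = -15/4256 = 0.00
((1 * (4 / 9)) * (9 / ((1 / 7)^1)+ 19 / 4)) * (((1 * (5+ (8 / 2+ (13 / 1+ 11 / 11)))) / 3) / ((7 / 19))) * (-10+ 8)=-236854/189 = -1253.20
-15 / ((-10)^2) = -3/20 = -0.15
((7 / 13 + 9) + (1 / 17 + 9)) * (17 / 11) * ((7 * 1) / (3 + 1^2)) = 14385/286 = 50.30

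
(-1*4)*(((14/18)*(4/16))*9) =-7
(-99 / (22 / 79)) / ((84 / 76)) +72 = -3495/14 = -249.64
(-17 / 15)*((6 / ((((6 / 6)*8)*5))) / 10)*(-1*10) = 17/100 = 0.17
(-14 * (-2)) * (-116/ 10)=-1624/5 = -324.80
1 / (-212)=-1/212 = 0.00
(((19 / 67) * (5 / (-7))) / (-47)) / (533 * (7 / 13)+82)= 95/8133867 = 0.00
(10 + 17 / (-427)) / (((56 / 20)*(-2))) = -21265/11956 = -1.78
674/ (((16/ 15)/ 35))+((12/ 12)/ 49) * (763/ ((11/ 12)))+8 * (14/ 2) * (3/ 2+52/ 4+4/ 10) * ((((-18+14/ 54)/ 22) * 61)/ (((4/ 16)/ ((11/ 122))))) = 609541007/83160 = 7329.74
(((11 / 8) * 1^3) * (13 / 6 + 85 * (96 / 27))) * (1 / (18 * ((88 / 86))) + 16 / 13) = 72492649/134784 = 537.84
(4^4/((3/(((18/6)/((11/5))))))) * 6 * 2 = 15360/11 = 1396.36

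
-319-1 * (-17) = -302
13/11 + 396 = 4369/11 = 397.18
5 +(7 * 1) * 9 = 68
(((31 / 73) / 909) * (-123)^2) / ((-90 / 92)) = -2397106/331785 = -7.22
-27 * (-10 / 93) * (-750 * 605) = -40837500/31 = -1317338.71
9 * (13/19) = 117/19 = 6.16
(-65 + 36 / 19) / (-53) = 1199/1007 = 1.19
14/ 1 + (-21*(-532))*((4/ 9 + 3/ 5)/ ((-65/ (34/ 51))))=-105.68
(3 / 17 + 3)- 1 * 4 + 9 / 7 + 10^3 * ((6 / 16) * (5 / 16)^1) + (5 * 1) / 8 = 225195/1904 = 118.27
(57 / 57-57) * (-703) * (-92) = -3621856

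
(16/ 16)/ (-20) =-1/20 = -0.05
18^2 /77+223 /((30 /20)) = 35314/231 = 152.87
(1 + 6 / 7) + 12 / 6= 27/7 = 3.86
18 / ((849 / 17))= 102/283 = 0.36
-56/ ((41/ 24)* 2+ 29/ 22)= -7392/625 = -11.83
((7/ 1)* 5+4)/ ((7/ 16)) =624/7 = 89.14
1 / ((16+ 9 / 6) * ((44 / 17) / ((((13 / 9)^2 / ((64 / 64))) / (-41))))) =-2873/2557170 = 0.00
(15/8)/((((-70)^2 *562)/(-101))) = -303/4406080 = 0.00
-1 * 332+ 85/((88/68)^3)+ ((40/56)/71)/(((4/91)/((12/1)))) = -219268341/756008 = -290.03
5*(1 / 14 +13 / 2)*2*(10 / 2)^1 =2300/7 = 328.57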